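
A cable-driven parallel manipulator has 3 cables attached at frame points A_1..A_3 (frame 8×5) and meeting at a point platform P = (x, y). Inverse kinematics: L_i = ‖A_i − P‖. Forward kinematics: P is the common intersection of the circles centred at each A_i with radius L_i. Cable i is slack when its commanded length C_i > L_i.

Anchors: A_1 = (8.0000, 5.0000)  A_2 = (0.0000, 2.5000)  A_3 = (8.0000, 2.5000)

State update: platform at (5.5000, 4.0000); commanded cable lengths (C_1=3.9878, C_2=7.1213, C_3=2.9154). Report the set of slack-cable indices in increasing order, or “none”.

cable 1: √((2.5000)²+(1.0000)²)=2.6926, C_1=3.9878: slack
cable 2: √((-5.5000)²+(-1.5000)²)=5.7009, C_2=7.1213: slack
cable 3: √((2.5000)²+(-1.5000)²)=2.9155, C_3=2.9154: taut

1, 2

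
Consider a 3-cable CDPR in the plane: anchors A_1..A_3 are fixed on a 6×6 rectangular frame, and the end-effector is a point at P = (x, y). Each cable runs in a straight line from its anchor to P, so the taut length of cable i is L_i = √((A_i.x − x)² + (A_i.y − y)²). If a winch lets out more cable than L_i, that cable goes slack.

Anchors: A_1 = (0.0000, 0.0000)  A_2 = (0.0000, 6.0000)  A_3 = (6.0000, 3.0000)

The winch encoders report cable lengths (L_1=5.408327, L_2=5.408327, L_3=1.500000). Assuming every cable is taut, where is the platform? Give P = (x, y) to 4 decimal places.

(4.5000, 3.0000)

each cable: (A_i−P)·(A_i−P) = L_i²; let k_i = ‖A_i‖²−L_i²
k_1 = 0.0000+0.0000−29.2500 = -29.2500
row 1: 0.0000x − 12.0000y = -36.0000  (k_2=6.7500)
row 2: -12.0000x − 6.0000y = -72.0000  (k_3=42.7500)
Cramer on rows 1–2 → x = 4.5000, y = 3.0000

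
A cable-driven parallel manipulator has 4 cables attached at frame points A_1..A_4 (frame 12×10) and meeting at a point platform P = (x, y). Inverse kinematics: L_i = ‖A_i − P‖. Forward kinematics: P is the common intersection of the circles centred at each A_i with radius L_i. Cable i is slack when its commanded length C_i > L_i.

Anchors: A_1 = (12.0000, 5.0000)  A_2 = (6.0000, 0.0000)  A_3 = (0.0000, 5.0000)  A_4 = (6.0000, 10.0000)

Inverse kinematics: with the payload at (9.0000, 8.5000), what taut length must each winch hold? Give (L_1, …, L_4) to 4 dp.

(4.6098, 9.0139, 9.6566, 3.3541)

cable 1: Δx=3.0000, Δy=-3.5000; L_1 = √(Δx²+Δy²) = 4.6098
cable 2: Δx=-3.0000, Δy=-8.5000; L_2 = √(Δx²+Δy²) = 9.0139
cable 3: Δx=-9.0000, Δy=-3.5000; L_3 = √(Δx²+Δy²) = 9.6566
cable 4: Δx=-3.0000, Δy=1.5000; L_4 = √(Δx²+Δy²) = 3.3541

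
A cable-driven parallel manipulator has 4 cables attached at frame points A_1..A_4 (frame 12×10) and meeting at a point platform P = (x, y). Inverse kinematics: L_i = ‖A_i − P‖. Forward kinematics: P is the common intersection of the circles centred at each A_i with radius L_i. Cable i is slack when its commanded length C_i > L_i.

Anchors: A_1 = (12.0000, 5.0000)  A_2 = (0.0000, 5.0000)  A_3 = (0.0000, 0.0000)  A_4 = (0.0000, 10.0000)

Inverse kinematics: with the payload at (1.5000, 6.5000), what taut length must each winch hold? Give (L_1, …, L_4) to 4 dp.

(10.6066, 2.1213, 6.6708, 3.8079)

L_1 = √((12.0000−1.5000)² + (5.0000−6.5000)²) = 10.6066
L_2 = √((0.0000−1.5000)² + (5.0000−6.5000)²) = 2.1213
L_3 = √((0.0000−1.5000)² + (0.0000−6.5000)²) = 6.6708
L_4 = √((0.0000−1.5000)² + (10.0000−6.5000)²) = 3.8079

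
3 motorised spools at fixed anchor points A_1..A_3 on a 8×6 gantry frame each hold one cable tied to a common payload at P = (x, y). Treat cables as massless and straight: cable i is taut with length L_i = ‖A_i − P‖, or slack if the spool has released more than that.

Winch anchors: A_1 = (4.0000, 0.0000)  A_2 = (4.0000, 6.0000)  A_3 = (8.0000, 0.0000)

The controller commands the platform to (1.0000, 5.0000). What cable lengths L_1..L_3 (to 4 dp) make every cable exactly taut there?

L_1: Δ = A_1−P = (3.0000, -5.0000) → ‖Δ‖ = √34.0000 = 5.8310
L_2: Δ = A_2−P = (3.0000, 1.0000) → ‖Δ‖ = √10.0000 = 3.1623
L_3: Δ = A_3−P = (7.0000, -5.0000) → ‖Δ‖ = √74.0000 = 8.6023

(5.8310, 3.1623, 8.6023)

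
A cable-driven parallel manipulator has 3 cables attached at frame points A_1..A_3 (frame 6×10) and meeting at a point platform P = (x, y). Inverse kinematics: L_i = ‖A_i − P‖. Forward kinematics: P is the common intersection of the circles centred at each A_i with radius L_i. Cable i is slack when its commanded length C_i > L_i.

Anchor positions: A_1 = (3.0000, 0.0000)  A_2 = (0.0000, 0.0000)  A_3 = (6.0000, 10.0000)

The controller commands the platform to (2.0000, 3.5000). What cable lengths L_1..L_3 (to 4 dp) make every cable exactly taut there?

(3.6401, 4.0311, 7.6322)

L_1 = √((3.0000−2.0000)² + (0.0000−3.5000)²) = 3.6401
L_2 = √((0.0000−2.0000)² + (0.0000−3.5000)²) = 4.0311
L_3 = √((6.0000−2.0000)² + (10.0000−3.5000)²) = 7.6322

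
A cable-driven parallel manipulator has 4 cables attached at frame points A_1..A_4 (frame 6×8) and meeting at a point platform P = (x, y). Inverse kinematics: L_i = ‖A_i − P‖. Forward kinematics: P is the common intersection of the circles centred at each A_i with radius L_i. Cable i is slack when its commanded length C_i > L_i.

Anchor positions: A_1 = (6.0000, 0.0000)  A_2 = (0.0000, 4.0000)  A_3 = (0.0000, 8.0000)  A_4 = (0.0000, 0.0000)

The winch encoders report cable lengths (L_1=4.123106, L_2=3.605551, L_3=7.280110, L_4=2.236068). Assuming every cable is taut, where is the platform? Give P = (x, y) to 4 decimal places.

each cable: (A_i−P)·(A_i−P) = L_i²; let c_i = ‖A_i‖²−L_i²
c_1 = 36.0000+0.0000−17.0000 = 19.0000
row 1: 12.0000x − 8.0000y = 16.0000  (c_2=3.0000)
row 2: 12.0000x − 16.0000y = 8.0000  (c_3=11.0000)
row 3: 12.0000x + 0.0000y = 24.0000  (c_4=-5.0000)
Cramer on rows 1–2 → x = 2.0000, y = 1.0000
check cable 4: ‖A_4−P‖² = 5.0000 ≈ L_4² = 5.0000 ✓

(2.0000, 1.0000)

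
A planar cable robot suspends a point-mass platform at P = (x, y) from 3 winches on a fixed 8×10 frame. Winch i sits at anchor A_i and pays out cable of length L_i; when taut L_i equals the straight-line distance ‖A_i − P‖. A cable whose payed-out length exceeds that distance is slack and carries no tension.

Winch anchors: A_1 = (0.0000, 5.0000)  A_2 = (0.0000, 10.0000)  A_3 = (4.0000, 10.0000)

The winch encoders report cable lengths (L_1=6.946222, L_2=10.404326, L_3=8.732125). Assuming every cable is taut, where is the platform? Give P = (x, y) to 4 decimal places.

(6.0000, 1.5000)

each cable: (A_i−P)·(A_i−P) = L_i²; let k_i = ‖A_i‖²−L_i²
k_1 = 0.0000+25.0000−48.2500 = -23.2500
row 1: 0.0000x − 10.0000y = -15.0000  (k_2=-8.2500)
row 2: -8.0000x − 10.0000y = -63.0000  (k_3=39.7500)
Cramer on rows 1–2 → x = 6.0000, y = 1.5000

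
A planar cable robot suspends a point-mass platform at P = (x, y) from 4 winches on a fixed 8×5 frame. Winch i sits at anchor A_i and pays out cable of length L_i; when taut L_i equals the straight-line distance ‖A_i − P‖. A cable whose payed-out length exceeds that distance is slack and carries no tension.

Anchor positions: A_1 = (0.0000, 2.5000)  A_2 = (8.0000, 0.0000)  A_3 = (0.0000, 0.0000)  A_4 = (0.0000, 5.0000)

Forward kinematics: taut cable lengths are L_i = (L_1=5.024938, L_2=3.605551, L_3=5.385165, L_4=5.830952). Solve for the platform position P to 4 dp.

each cable: (A_i−P)·(A_i−P) = L_i²; let c_i = ‖A_i‖²−L_i²
c_1 = 0.0000+6.2500−25.2500 = -19.0000
row 1: -16.0000x + 5.0000y = -70.0000  (c_2=51.0000)
row 2: 0.0000x + 5.0000y = 10.0000  (c_3=-29.0000)
row 3: 0.0000x − 5.0000y = -10.0000  (c_4=-9.0000)
Cramer on rows 1–2 → x = 5.0000, y = 2.0000
check cable 4: ‖A_4−P‖² = 34.0000 ≈ L_4² = 34.0000 ✓

(5.0000, 2.0000)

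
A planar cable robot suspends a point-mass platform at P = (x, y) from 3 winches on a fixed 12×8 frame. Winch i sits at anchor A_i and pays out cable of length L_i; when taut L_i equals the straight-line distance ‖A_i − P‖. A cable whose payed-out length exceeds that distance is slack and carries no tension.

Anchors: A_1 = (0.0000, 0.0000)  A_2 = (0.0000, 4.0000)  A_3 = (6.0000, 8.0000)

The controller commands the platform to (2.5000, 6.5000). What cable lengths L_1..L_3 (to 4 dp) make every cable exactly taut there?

(6.9642, 3.5355, 3.8079)

L_1: Δ = A_1−P = (-2.5000, -6.5000) → ‖Δ‖ = √48.5000 = 6.9642
L_2: Δ = A_2−P = (-2.5000, -2.5000) → ‖Δ‖ = √12.5000 = 3.5355
L_3: Δ = A_3−P = (3.5000, 1.5000) → ‖Δ‖ = √14.5000 = 3.8079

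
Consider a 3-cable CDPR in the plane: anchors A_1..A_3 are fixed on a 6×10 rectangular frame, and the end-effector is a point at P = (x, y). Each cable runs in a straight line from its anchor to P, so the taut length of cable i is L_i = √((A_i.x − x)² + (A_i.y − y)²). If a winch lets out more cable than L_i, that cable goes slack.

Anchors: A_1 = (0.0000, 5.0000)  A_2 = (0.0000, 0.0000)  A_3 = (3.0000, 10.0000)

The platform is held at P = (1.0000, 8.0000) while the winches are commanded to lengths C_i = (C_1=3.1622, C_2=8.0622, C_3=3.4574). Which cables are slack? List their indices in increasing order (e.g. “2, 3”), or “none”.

cable 1: √((-1.0000)²+(-3.0000)²)=3.1623, C_1=3.1622: taut
cable 2: √((-1.0000)²+(-8.0000)²)=8.0623, C_2=8.0622: taut
cable 3: √((2.0000)²+(2.0000)²)=2.8284, C_3=3.4574: slack

3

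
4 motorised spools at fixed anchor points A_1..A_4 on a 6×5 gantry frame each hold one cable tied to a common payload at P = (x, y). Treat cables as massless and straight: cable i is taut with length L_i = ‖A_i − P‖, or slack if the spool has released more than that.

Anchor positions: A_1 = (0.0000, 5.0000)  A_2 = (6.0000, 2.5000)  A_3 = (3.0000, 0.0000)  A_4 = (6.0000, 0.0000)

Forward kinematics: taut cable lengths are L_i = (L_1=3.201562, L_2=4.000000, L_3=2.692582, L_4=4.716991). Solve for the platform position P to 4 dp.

expand ‖A_i−P‖²=L_i² and subtract eq 1 (k_i ≔ ‖A_i‖²−L_i²)
k_1 = 0.0000+25.0000−10.2500 = 14.7500
eq1−eq2 → [-12.0000  5.0000]·P = -11.5000
eq1−eq3 → [-6.0000  10.0000]·P = 13.0000
eq1−eq4 → [-12.0000  10.0000]·P = 1.0000
2×2 solve → P = (2.0000, 2.5000)
check cable 4: ‖A_4−P‖² = 22.2500 ≈ L_4² = 22.2500 ✓

(2.0000, 2.5000)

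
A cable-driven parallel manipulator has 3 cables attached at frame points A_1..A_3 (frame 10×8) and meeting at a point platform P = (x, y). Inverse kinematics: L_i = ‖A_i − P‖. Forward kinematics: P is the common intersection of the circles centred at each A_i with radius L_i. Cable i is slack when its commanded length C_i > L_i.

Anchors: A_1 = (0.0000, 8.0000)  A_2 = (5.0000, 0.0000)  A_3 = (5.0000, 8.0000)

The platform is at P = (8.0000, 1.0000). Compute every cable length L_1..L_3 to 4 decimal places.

L_1 = √((0.0000−8.0000)² + (8.0000−1.0000)²) = 10.6301
L_2 = √((5.0000−8.0000)² + (0.0000−1.0000)²) = 3.1623
L_3 = √((5.0000−8.0000)² + (8.0000−1.0000)²) = 7.6158

(10.6301, 3.1623, 7.6158)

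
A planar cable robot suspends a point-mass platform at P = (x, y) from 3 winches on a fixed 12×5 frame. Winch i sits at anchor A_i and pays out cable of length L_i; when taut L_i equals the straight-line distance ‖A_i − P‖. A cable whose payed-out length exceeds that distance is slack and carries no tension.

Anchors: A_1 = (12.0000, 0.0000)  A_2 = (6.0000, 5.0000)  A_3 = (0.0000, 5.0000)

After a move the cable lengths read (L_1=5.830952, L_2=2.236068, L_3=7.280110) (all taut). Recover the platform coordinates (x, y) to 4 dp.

(7.0000, 3.0000)

expand ‖A_i−P‖²=L_i² and subtract eq 1 (q_i ≔ ‖A_i‖²−L_i²)
q_1 = 144.0000+0.0000−34.0000 = 110.0000
eq1−eq2 → [12.0000  -10.0000]·P = 54.0000
eq1−eq3 → [24.0000  -10.0000]·P = 138.0000
2×2 solve → P = (7.0000, 3.0000)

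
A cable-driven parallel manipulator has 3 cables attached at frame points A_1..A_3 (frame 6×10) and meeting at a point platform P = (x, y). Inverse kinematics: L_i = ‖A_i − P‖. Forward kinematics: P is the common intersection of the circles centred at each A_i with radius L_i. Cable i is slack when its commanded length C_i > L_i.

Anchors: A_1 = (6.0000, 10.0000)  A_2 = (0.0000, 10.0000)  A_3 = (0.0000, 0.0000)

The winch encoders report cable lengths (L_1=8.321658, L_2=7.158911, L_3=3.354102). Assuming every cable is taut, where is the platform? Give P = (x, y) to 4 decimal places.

circle eqns → linear via eq_j − eq_1; set q_j = A_j·A_j − L_j²
q_1 = 36.0000+100.0000−69.2500 = 66.7500
12.0000·x + 0.0000·y = q_1−q_2 = 18.0000
12.0000·x + 20.0000·y = q_1−q_3 = 78.0000
solve first two rows → x=1.5000, y=3.0000

(1.5000, 3.0000)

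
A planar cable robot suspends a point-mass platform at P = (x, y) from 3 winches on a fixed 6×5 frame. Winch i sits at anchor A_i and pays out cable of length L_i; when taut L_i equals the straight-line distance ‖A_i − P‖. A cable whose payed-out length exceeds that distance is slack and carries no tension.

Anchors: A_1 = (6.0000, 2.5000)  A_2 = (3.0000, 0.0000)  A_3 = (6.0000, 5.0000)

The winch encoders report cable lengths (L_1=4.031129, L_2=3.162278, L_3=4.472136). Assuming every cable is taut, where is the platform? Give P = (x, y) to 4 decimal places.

each cable: (A_i−P)·(A_i−P) = L_i²; let c_i = ‖A_i‖²−L_i²
c_1 = 36.0000+6.2500−16.2500 = 26.0000
row 1: 6.0000x + 5.0000y = 27.0000  (c_2=-1.0000)
row 2: 0.0000x − 5.0000y = -15.0000  (c_3=41.0000)
Cramer on rows 1–2 → x = 2.0000, y = 3.0000

(2.0000, 3.0000)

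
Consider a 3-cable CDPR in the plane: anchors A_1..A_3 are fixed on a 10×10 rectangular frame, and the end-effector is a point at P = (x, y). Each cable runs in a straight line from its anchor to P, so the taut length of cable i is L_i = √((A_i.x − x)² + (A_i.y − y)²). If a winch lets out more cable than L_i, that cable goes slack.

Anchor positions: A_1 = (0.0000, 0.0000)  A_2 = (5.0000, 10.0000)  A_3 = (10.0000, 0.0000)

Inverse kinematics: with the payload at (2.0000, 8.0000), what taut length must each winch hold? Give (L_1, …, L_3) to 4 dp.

L_1 = √((0.0000−2.0000)² + (0.0000−8.0000)²) = 8.2462
L_2 = √((5.0000−2.0000)² + (10.0000−8.0000)²) = 3.6056
L_3 = √((10.0000−2.0000)² + (0.0000−8.0000)²) = 11.3137

(8.2462, 3.6056, 11.3137)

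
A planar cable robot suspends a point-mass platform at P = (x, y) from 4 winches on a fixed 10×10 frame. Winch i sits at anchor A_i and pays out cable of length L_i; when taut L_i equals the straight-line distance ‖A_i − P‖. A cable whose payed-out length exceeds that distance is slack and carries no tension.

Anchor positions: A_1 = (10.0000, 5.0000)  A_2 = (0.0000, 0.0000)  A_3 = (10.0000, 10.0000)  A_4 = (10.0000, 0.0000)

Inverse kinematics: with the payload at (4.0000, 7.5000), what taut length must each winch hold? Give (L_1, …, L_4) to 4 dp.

(6.5000, 8.5000, 6.5000, 9.6047)

L_1: Δ = A_1−P = (6.0000, -2.5000) → ‖Δ‖ = √42.2500 = 6.5000
L_2: Δ = A_2−P = (-4.0000, -7.5000) → ‖Δ‖ = √72.2500 = 8.5000
L_3: Δ = A_3−P = (6.0000, 2.5000) → ‖Δ‖ = √42.2500 = 6.5000
L_4: Δ = A_4−P = (6.0000, -7.5000) → ‖Δ‖ = √92.2500 = 9.6047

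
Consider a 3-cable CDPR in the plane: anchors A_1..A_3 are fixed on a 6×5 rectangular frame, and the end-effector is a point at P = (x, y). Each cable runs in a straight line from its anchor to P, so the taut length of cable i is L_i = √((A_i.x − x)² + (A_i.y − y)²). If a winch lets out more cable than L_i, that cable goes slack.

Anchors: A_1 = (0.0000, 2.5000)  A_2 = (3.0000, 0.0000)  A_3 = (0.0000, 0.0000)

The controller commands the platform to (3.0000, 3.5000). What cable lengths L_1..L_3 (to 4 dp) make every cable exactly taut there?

(3.1623, 3.5000, 4.6098)

L_1 = √((0.0000−3.0000)² + (2.5000−3.5000)²) = 3.1623
L_2 = √((3.0000−3.0000)² + (0.0000−3.5000)²) = 3.5000
L_3 = √((0.0000−3.0000)² + (0.0000−3.5000)²) = 4.6098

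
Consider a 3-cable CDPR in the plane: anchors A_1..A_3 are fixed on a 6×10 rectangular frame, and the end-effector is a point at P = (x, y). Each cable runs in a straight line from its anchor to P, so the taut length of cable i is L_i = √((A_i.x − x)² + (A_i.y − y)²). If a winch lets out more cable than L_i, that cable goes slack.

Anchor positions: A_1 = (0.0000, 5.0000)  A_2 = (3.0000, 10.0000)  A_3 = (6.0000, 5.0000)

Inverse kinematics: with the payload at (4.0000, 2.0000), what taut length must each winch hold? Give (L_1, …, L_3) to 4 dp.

L_1 = √((0.0000−4.0000)² + (5.0000−2.0000)²) = 5.0000
L_2 = √((3.0000−4.0000)² + (10.0000−2.0000)²) = 8.0623
L_3 = √((6.0000−4.0000)² + (5.0000−2.0000)²) = 3.6056

(5.0000, 8.0623, 3.6056)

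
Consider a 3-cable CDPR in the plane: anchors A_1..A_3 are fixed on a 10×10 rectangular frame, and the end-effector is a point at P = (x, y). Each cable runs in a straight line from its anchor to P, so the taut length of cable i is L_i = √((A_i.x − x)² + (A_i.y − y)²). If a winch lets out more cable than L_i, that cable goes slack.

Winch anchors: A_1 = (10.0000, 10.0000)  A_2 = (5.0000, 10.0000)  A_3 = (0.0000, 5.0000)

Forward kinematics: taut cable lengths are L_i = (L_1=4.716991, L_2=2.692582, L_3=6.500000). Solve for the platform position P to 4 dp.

each cable: (A_i−P)·(A_i−P) = L_i²; let c_i = ‖A_i‖²−L_i²
c_1 = 100.0000+100.0000−22.2500 = 177.7500
row 1: 10.0000x + 0.0000y = 60.0000  (c_2=117.7500)
row 2: 20.0000x + 10.0000y = 195.0000  (c_3=-17.2500)
Cramer on rows 1–2 → x = 6.0000, y = 7.5000

(6.0000, 7.5000)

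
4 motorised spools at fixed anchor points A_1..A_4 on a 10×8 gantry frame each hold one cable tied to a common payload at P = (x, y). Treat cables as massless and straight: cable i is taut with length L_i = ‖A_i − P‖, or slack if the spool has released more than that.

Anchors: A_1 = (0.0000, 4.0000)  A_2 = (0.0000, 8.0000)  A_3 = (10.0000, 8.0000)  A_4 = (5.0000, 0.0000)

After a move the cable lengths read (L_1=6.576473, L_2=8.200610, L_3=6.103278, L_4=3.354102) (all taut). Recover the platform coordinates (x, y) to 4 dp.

(6.5000, 3.0000)

circle eqns → linear via eq_j − eq_1; set k_j = A_j·A_j − L_j²
k_1 = 0.0000+16.0000−43.2500 = -27.2500
0.0000·x − 8.0000·y = k_1−k_2 = -24.0000
-20.0000·x − 8.0000·y = k_1−k_3 = -154.0000
-10.0000·x + 8.0000·y = k_1−k_4 = -41.0000
solve first two rows → x=6.5000, y=3.0000
check cable 4: ‖A_4−P‖² = 11.2500 ≈ L_4² = 11.2500 ✓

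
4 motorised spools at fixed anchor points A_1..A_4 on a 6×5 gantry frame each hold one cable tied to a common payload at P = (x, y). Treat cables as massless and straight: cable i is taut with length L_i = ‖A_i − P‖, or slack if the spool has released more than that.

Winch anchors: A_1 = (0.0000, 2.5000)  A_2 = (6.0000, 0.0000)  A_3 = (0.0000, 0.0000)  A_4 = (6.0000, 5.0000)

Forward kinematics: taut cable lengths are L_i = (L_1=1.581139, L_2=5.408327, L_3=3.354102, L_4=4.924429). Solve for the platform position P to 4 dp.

(1.5000, 3.0000)

circle eqns → linear via eq_j − eq_1; set c_j = A_j·A_j − L_j²
c_1 = 0.0000+6.2500−2.5000 = 3.7500
-12.0000·x + 5.0000·y = c_1−c_2 = -3.0000
0.0000·x + 5.0000·y = c_1−c_3 = 15.0000
-12.0000·x − 5.0000·y = c_1−c_4 = -33.0000
solve first two rows → x=1.5000, y=3.0000
check cable 4: ‖A_4−P‖² = 24.2500 ≈ L_4² = 24.2500 ✓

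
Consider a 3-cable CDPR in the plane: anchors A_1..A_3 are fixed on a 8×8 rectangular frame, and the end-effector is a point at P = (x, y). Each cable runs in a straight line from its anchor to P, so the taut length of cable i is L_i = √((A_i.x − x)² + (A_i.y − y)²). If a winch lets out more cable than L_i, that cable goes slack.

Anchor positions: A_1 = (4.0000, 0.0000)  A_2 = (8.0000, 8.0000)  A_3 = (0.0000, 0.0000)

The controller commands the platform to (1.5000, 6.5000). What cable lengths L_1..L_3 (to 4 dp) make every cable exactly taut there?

(6.9642, 6.6708, 6.6708)

cable 1: Δx=2.5000, Δy=-6.5000; L_1 = √(Δx²+Δy²) = 6.9642
cable 2: Δx=6.5000, Δy=1.5000; L_2 = √(Δx²+Δy²) = 6.6708
cable 3: Δx=-1.5000, Δy=-6.5000; L_3 = √(Δx²+Δy²) = 6.6708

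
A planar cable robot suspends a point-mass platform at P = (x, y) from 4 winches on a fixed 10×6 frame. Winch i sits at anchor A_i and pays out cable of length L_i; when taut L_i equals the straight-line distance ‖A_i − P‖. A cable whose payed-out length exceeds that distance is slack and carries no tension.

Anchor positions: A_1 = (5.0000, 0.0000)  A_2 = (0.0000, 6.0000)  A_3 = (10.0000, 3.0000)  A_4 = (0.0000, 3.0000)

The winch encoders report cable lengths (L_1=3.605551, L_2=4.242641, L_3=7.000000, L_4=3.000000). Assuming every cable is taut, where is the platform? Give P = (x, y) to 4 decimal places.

(3.0000, 3.0000)

each cable: (A_i−P)·(A_i−P) = L_i²; let k_i = ‖A_i‖²−L_i²
k_1 = 25.0000+0.0000−13.0000 = 12.0000
row 1: 10.0000x − 12.0000y = -6.0000  (k_2=18.0000)
row 2: -10.0000x − 6.0000y = -48.0000  (k_3=60.0000)
row 3: 10.0000x − 6.0000y = 12.0000  (k_4=0.0000)
Cramer on rows 1–2 → x = 3.0000, y = 3.0000
check cable 4: ‖A_4−P‖² = 9.0000 ≈ L_4² = 9.0000 ✓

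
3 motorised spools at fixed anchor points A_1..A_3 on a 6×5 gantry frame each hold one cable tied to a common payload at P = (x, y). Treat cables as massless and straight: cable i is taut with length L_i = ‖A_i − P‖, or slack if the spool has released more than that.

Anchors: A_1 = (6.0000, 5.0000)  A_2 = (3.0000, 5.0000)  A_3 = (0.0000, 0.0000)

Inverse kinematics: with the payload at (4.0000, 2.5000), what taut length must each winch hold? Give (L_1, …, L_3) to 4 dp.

L_1: Δ = A_1−P = (2.0000, 2.5000) → ‖Δ‖ = √10.2500 = 3.2016
L_2: Δ = A_2−P = (-1.0000, 2.5000) → ‖Δ‖ = √7.2500 = 2.6926
L_3: Δ = A_3−P = (-4.0000, -2.5000) → ‖Δ‖ = √22.2500 = 4.7170

(3.2016, 2.6926, 4.7170)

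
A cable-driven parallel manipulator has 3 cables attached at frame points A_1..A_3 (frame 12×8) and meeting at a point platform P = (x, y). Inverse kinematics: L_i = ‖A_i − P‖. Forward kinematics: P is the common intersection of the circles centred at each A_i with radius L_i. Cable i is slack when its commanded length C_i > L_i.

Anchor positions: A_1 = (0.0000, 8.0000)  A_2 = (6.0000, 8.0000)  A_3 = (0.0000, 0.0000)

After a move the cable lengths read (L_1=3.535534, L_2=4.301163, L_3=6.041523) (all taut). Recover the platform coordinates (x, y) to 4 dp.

expand ‖A_i−P‖²=L_i² and subtract eq 1 (q_i ≔ ‖A_i‖²−L_i²)
q_1 = 0.0000+64.0000−12.5000 = 51.5000
eq1−eq2 → [-12.0000  0.0000]·P = -30.0000
eq1−eq3 → [0.0000  16.0000]·P = 88.0000
2×2 solve → P = (2.5000, 5.5000)

(2.5000, 5.5000)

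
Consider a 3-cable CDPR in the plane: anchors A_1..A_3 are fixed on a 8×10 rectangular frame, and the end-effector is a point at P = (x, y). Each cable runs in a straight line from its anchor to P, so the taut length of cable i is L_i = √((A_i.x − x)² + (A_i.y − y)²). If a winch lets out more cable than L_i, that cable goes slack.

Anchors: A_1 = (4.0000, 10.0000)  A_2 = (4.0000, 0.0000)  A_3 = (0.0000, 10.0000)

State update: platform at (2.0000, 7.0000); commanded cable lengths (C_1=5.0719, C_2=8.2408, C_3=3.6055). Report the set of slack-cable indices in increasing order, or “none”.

1, 2

i=1: geometric 3.6056 vs commanded 5.0719 ⇒ slack
i=2: geometric 7.2801 vs commanded 8.2408 ⇒ slack
i=3: geometric 3.6056 vs commanded 3.6055 ⇒ taut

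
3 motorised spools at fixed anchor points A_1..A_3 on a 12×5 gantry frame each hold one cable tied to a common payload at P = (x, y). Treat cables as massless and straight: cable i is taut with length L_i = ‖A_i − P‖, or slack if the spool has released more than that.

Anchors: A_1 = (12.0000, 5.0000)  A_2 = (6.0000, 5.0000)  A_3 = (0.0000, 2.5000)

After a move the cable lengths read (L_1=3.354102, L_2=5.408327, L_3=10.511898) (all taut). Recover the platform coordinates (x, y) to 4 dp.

circle eqns → linear via eq_j − eq_1; set k_j = A_j·A_j − L_j²
k_1 = 144.0000+25.0000−11.2500 = 157.7500
12.0000·x + 0.0000·y = k_1−k_2 = 126.0000
24.0000·x + 5.0000·y = k_1−k_3 = 262.0000
solve first two rows → x=10.5000, y=2.0000

(10.5000, 2.0000)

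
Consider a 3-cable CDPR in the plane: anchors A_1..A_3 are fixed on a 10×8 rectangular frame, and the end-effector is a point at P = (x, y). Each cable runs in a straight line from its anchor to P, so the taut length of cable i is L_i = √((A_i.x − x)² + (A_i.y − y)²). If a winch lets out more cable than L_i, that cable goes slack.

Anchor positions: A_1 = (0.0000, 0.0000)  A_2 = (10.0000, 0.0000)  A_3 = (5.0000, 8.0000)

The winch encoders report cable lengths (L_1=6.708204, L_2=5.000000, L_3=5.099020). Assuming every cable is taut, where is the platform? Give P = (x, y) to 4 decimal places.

(6.0000, 3.0000)

circle eqns → linear via eq_j − eq_1; set c_j = A_j·A_j − L_j²
c_1 = 0.0000+0.0000−45.0000 = -45.0000
-20.0000·x + 0.0000·y = c_1−c_2 = -120.0000
-10.0000·x − 16.0000·y = c_1−c_3 = -108.0000
solve first two rows → x=6.0000, y=3.0000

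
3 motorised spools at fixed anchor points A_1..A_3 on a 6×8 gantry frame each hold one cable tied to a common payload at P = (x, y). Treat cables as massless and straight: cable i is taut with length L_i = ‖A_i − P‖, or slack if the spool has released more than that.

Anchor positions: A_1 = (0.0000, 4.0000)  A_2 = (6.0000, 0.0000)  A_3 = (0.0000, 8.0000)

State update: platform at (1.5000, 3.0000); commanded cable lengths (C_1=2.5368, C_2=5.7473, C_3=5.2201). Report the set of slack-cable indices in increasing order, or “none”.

cable 1: L_1 = ‖A_1−P‖ = 1.8028;  C_1 = 2.5368 → slack
cable 2: L_2 = ‖A_2−P‖ = 5.4083;  C_2 = 5.7473 → slack
cable 3: L_3 = ‖A_3−P‖ = 5.2202;  C_3 = 5.2201 → taut

1, 2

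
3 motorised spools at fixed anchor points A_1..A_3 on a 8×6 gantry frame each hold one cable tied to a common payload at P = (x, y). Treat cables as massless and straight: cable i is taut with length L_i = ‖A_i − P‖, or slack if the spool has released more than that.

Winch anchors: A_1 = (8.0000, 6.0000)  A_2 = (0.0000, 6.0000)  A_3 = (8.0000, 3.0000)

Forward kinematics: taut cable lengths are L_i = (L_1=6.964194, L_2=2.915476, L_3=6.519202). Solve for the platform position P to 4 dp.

circle eqns → linear via eq_j − eq_1; set c_j = A_j·A_j − L_j²
c_1 = 64.0000+36.0000−48.5000 = 51.5000
16.0000·x + 0.0000·y = c_1−c_2 = 24.0000
0.0000·x + 6.0000·y = c_1−c_3 = 21.0000
solve first two rows → x=1.5000, y=3.5000

(1.5000, 3.5000)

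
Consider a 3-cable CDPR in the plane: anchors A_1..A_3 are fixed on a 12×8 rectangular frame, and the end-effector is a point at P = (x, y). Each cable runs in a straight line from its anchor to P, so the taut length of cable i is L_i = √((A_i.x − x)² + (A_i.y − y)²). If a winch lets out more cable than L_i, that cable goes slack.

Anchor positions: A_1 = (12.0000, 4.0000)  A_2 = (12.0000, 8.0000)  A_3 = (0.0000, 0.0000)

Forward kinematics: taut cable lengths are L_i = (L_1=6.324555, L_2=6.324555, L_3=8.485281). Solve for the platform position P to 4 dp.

(6.0000, 6.0000)

circle eqns → linear via eq_j − eq_1; set q_j = A_j·A_j − L_j²
q_1 = 144.0000+16.0000−40.0000 = 120.0000
0.0000·x − 8.0000·y = q_1−q_2 = -48.0000
24.0000·x + 8.0000·y = q_1−q_3 = 192.0000
solve first two rows → x=6.0000, y=6.0000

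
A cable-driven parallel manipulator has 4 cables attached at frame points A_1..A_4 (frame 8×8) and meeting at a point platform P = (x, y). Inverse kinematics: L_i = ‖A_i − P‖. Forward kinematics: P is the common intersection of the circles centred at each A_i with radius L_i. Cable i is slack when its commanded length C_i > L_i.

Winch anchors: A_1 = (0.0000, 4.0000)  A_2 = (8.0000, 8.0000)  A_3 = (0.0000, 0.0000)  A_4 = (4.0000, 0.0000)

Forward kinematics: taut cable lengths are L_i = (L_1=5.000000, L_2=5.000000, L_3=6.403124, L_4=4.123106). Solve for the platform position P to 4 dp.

(5.0000, 4.0000)

expand ‖A_i−P‖²=L_i² and subtract eq 1 (c_i ≔ ‖A_i‖²−L_i²)
c_1 = 0.0000+16.0000−25.0000 = -9.0000
eq1−eq2 → [-16.0000  -8.0000]·P = -112.0000
eq1−eq3 → [0.0000  8.0000]·P = 32.0000
eq1−eq4 → [-8.0000  8.0000]·P = -8.0000
2×2 solve → P = (5.0000, 4.0000)
check cable 4: ‖A_4−P‖² = 17.0000 ≈ L_4² = 17.0000 ✓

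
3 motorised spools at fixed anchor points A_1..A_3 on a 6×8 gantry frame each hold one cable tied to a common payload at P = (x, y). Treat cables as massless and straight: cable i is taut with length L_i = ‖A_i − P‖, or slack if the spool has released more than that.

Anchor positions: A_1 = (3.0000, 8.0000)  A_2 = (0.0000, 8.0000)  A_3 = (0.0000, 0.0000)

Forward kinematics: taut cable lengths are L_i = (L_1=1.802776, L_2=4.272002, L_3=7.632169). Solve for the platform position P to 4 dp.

each cable: (A_i−P)·(A_i−P) = L_i²; let c_i = ‖A_i‖²−L_i²
c_1 = 9.0000+64.0000−3.2500 = 69.7500
row 1: 6.0000x + 0.0000y = 24.0000  (c_2=45.7500)
row 2: 6.0000x + 16.0000y = 128.0000  (c_3=-58.2500)
Cramer on rows 1–2 → x = 4.0000, y = 6.5000

(4.0000, 6.5000)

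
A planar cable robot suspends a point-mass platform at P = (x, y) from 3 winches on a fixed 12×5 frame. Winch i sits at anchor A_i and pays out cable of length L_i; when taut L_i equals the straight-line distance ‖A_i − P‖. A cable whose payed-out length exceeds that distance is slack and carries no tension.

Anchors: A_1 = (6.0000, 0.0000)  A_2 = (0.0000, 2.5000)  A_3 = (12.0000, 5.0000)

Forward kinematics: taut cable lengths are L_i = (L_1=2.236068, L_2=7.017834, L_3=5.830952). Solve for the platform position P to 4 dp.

(7.0000, 2.0000)

circle eqns → linear via eq_j − eq_1; set k_j = A_j·A_j − L_j²
k_1 = 36.0000+0.0000−5.0000 = 31.0000
12.0000·x − 5.0000·y = k_1−k_2 = 74.0000
-12.0000·x − 10.0000·y = k_1−k_3 = -104.0000
solve first two rows → x=7.0000, y=2.0000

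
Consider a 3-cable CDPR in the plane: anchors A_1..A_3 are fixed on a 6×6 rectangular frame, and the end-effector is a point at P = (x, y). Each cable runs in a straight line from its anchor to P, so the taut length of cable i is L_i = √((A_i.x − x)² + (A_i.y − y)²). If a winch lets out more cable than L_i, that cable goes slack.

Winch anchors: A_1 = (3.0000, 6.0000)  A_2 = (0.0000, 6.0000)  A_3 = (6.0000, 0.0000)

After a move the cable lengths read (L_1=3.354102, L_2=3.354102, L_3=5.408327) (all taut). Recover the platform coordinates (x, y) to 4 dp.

(1.5000, 3.0000)

expand ‖A_i−P‖²=L_i² and subtract eq 1 (q_i ≔ ‖A_i‖²−L_i²)
q_1 = 9.0000+36.0000−11.2500 = 33.7500
eq1−eq2 → [6.0000  0.0000]·P = 9.0000
eq1−eq3 → [-6.0000  12.0000]·P = 27.0000
2×2 solve → P = (1.5000, 3.0000)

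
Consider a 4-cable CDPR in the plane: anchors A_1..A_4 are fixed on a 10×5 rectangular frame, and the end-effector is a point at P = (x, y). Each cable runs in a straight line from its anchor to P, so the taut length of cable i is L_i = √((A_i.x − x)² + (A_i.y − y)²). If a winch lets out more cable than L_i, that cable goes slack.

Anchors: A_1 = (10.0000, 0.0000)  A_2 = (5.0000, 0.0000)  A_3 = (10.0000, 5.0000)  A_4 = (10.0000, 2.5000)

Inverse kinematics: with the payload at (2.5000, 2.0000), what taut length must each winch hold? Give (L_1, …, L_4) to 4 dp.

cable 1: Δx=7.5000, Δy=-2.0000; L_1 = √(Δx²+Δy²) = 7.7621
cable 2: Δx=2.5000, Δy=-2.0000; L_2 = √(Δx²+Δy²) = 3.2016
cable 3: Δx=7.5000, Δy=3.0000; L_3 = √(Δx²+Δy²) = 8.0777
cable 4: Δx=7.5000, Δy=0.5000; L_4 = √(Δx²+Δy²) = 7.5166

(7.7621, 3.2016, 8.0777, 7.5166)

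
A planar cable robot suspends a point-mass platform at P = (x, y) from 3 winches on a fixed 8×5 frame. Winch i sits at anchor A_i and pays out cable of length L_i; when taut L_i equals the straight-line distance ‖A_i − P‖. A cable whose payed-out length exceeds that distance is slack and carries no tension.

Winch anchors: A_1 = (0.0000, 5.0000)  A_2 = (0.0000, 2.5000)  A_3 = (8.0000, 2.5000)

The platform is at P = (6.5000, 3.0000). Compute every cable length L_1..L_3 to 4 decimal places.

(6.8007, 6.5192, 1.5811)

L_1: Δ = A_1−P = (-6.5000, 2.0000) → ‖Δ‖ = √46.2500 = 6.8007
L_2: Δ = A_2−P = (-6.5000, -0.5000) → ‖Δ‖ = √42.5000 = 6.5192
L_3: Δ = A_3−P = (1.5000, -0.5000) → ‖Δ‖ = √2.5000 = 1.5811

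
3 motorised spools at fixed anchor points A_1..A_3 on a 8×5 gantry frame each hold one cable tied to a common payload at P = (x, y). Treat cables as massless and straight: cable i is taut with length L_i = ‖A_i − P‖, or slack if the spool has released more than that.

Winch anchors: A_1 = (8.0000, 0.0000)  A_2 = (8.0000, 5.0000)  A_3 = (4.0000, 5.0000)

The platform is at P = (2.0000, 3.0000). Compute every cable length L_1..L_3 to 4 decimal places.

L_1 = √((8.0000−2.0000)² + (0.0000−3.0000)²) = 6.7082
L_2 = √((8.0000−2.0000)² + (5.0000−3.0000)²) = 6.3246
L_3 = √((4.0000−2.0000)² + (5.0000−3.0000)²) = 2.8284

(6.7082, 6.3246, 2.8284)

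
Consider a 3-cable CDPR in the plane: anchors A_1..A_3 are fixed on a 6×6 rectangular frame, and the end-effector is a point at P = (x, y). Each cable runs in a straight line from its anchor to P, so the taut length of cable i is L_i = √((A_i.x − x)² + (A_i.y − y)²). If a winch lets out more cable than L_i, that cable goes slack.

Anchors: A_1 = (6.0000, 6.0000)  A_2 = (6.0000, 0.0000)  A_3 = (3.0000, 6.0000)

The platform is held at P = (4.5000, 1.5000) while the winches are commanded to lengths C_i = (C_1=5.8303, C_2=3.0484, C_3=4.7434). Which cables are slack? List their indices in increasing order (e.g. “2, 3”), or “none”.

i=1: geometric 4.7434 vs commanded 5.8303 ⇒ slack
i=2: geometric 2.1213 vs commanded 3.0484 ⇒ slack
i=3: geometric 4.7434 vs commanded 4.7434 ⇒ taut

1, 2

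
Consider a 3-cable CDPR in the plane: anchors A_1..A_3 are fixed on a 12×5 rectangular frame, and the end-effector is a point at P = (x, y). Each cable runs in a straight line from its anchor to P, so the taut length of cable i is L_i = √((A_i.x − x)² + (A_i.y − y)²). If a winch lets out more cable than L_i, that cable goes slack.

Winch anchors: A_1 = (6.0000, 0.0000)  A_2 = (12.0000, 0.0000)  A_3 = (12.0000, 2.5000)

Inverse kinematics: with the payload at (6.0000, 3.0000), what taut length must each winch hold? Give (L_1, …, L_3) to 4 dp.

(3.0000, 6.7082, 6.0208)

L_1 = √((6.0000−6.0000)² + (0.0000−3.0000)²) = 3.0000
L_2 = √((12.0000−6.0000)² + (0.0000−3.0000)²) = 6.7082
L_3 = √((12.0000−6.0000)² + (2.5000−3.0000)²) = 6.0208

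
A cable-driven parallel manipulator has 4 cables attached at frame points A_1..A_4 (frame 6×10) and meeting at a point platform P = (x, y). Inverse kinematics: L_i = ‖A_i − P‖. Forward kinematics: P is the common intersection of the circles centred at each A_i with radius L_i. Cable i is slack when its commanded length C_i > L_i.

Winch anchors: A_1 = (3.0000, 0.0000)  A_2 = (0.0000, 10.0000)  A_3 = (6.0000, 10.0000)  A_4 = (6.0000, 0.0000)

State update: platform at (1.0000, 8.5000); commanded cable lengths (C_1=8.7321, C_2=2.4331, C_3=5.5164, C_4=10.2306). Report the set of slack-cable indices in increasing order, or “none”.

2, 3, 4

cable 1: √((2.0000)²+(-8.5000)²)=8.7321, C_1=8.7321: taut
cable 2: √((-1.0000)²+(1.5000)²)=1.8028, C_2=2.4331: slack
cable 3: √((5.0000)²+(1.5000)²)=5.2202, C_3=5.5164: slack
cable 4: √((5.0000)²+(-8.5000)²)=9.8615, C_4=10.2306: slack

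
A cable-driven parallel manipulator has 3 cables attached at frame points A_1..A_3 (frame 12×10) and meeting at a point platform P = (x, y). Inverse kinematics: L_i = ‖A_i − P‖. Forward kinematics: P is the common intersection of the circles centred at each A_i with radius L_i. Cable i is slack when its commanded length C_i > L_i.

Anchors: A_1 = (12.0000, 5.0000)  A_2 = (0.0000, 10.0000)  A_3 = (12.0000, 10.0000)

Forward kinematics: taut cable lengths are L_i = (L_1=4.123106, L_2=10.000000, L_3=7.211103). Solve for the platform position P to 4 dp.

(8.0000, 4.0000)

circle eqns → linear via eq_j − eq_1; set q_j = A_j·A_j − L_j²
q_1 = 144.0000+25.0000−17.0000 = 152.0000
24.0000·x − 10.0000·y = q_1−q_2 = 152.0000
0.0000·x − 10.0000·y = q_1−q_3 = -40.0000
solve first two rows → x=8.0000, y=4.0000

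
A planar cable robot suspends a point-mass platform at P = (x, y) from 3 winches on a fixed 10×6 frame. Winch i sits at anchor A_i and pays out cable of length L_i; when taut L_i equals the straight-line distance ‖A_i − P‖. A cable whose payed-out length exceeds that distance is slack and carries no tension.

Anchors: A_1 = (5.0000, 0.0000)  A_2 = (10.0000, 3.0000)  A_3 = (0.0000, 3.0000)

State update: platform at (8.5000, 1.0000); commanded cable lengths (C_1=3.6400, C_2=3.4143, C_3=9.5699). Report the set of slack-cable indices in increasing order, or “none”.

2, 3

cable 1: √((-3.5000)²+(-1.0000)²)=3.6401, C_1=3.6400: taut
cable 2: √((1.5000)²+(2.0000)²)=2.5000, C_2=3.4143: slack
cable 3: √((-8.5000)²+(2.0000)²)=8.7321, C_3=9.5699: slack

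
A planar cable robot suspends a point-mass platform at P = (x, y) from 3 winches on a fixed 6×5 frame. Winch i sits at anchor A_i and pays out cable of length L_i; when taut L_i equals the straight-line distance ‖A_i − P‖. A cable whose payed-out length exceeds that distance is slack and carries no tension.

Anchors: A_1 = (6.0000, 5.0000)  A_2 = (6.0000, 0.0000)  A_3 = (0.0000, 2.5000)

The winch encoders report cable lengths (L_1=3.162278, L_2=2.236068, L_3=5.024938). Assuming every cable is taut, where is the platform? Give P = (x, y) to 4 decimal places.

(5.0000, 2.0000)

expand ‖A_i−P‖²=L_i² and subtract eq 1 (c_i ≔ ‖A_i‖²−L_i²)
c_1 = 36.0000+25.0000−10.0000 = 51.0000
eq1−eq2 → [0.0000  10.0000]·P = 20.0000
eq1−eq3 → [12.0000  5.0000]·P = 70.0000
2×2 solve → P = (5.0000, 2.0000)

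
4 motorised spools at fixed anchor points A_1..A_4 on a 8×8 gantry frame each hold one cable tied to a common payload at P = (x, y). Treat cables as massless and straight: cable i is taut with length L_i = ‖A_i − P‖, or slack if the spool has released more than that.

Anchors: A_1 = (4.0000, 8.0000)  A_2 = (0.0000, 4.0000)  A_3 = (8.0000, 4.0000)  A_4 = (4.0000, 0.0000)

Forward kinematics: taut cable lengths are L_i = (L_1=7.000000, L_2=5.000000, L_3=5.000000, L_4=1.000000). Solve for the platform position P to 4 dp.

(4.0000, 1.0000)

circle eqns → linear via eq_j − eq_1; set c_j = A_j·A_j − L_j²
c_1 = 16.0000+64.0000−49.0000 = 31.0000
8.0000·x + 8.0000·y = c_1−c_2 = 40.0000
-8.0000·x + 8.0000·y = c_1−c_3 = -24.0000
0.0000·x + 16.0000·y = c_1−c_4 = 16.0000
solve first two rows → x=4.0000, y=1.0000
check cable 4: ‖A_4−P‖² = 1.0000 ≈ L_4² = 1.0000 ✓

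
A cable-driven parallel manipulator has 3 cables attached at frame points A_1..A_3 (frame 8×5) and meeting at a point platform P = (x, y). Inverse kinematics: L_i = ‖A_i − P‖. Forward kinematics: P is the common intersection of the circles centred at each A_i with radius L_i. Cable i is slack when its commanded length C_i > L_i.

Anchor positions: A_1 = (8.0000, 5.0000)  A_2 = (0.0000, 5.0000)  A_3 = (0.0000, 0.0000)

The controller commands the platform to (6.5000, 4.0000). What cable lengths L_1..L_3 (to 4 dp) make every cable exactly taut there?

(1.8028, 6.5765, 7.6322)

cable 1: Δx=1.5000, Δy=1.0000; L_1 = √(Δx²+Δy²) = 1.8028
cable 2: Δx=-6.5000, Δy=1.0000; L_2 = √(Δx²+Δy²) = 6.5765
cable 3: Δx=-6.5000, Δy=-4.0000; L_3 = √(Δx²+Δy²) = 7.6322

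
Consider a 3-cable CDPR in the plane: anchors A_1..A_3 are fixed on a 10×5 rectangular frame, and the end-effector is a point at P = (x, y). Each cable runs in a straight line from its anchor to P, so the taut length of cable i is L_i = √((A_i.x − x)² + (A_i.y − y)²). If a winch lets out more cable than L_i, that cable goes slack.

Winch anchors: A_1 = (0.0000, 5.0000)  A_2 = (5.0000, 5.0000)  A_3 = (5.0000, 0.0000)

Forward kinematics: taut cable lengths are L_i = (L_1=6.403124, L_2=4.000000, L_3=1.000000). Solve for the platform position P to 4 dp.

(5.0000, 1.0000)

circle eqns → linear via eq_j − eq_1; set c_j = A_j·A_j − L_j²
c_1 = 0.0000+25.0000−41.0000 = -16.0000
-10.0000·x + 0.0000·y = c_1−c_2 = -50.0000
-10.0000·x + 10.0000·y = c_1−c_3 = -40.0000
solve first two rows → x=5.0000, y=1.0000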